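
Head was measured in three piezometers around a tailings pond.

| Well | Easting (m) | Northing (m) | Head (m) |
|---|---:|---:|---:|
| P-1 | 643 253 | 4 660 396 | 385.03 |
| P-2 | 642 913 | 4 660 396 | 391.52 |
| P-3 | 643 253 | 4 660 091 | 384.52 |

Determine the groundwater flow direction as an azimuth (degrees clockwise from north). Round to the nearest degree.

095°

∂h/∂x = (391.52 − 385.03) / (642913 − 643253) = -0.01909
∂h/∂y = (384.52 − 385.03) / (4660091 − 4660396) = +0.001672
Flow direction (−∇h) has components (+0.01909 E, -0.001672 N).
Azimuth = atan2(E, N) = atan2(+0.01909, -0.001672) = 95.0° ≈ 095°.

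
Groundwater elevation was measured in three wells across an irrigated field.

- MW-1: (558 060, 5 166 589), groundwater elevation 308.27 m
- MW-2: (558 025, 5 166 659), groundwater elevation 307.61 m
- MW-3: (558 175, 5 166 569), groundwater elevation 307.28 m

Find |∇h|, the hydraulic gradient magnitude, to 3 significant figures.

0.0188

Differences from MW-1: to MW-2 (Δx, Δy, Δh) = (-35, 70, -0.66); to MW-3 = (115, -20, -0.99).
Determinant of the coordinate differences = (-35)·(-20) − 115·70 = -7350.
∂h/∂x = [(-0.66)·(-20) − (-0.99)·70] / -7350 = -0.01122
∂h/∂y = [(-35)·(-0.99) − 115·(-0.66)] / -7350 = -0.01504
|∇h| = √(-0.01122² + -0.01504²) = 0.01876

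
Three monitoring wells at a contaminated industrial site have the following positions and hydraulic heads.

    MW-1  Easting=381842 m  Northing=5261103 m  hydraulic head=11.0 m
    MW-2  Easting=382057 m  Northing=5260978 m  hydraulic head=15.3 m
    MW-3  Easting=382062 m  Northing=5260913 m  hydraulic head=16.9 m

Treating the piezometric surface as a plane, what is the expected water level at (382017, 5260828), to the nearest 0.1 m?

Differences from MW-1: to MW-2 (Δx, Δy, Δh) = (215, -125, +4.3); to MW-3 = (220, -190, +5.9).
Solve a·Δx + b·Δy = Δh: det = 215·(-190) − 220·(-125) = -13350.
∂h/∂x = [(+4.3)·(-190) − (+5.9)·(-125)] / -13350 = +0.005955
∂h/∂y = [215·(+5.9) − 220·(+4.3)] / -13350 = -0.02416
h(382017, 5260828) = 11.0 + (+0.005955)·(175) + (-0.02416)·(-275) = 11.0 +1.042 +6.643 = 18.685 m.

18.7 m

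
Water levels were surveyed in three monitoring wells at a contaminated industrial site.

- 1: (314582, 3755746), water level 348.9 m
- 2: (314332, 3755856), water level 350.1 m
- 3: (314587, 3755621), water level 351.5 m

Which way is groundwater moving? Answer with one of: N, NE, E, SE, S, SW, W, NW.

NE

With h = a·x + b·y + c and 1 as origin, the differences give:
  (-250)·a + 110·b = +1.2
  5·a + (-125)·b = +2.6
Eliminate b (×(-125) and ×110, subtract): 30700·a = -436.00 → a = ∂h/∂x = -0.01420
Back-substitute: b = ∂h/∂y = -0.02137.
Flow = −∇h = (+0.01420 east, +0.02137 north), which points northeast.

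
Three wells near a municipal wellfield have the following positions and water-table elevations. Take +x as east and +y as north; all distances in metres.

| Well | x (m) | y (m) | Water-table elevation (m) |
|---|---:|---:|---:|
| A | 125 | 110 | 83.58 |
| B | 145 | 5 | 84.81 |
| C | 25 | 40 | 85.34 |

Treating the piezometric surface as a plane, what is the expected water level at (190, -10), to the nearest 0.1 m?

Taking A as reference: B−A = (20, -105, +1.23); C−A = (-100, -70, +1.76).
Determinant of the coordinate differences = 20·(-70) − (-100)·(-105) = -11900.
∂h/∂x = [(+1.23)·(-70) − (+1.76)·(-105)] / -11900 = -0.008294
∂h/∂y = [20·(+1.76) − (-100)·(+1.23)] / -11900 = -0.01329
h(190, -10) = 83.58 + (-0.008294)·(65) + (-0.01329)·(-120) = 83.58 -0.539 +1.595 = 84.636 m.

84.6 m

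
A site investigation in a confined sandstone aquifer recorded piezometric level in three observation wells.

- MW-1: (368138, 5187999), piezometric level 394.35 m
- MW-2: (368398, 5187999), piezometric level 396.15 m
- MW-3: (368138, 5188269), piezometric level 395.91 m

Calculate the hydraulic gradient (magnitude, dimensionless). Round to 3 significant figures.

∂h/∂x = (396.15 − 394.35) / (368398 − 368138) = +0.006923
∂h/∂y = (395.91 − 394.35) / (5188269 − 5187999) = +0.005778
|∇h| = √(0.006923² + 0.005778²) = 0.009017

0.00902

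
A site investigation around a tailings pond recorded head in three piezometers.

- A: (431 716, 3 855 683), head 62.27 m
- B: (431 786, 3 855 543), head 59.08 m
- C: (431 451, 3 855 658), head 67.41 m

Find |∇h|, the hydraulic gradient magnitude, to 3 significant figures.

Three-point gradient (reference A): Δ to B = (70, -140, -3.19), Δ to C = (-265, -25, +5.14).
∂h/∂x = -0.02058, ∂h/∂y = +0.01250 (det = -38850).
|∇h| = √(-0.02058² + 0.01250²) = 0.02408

0.0241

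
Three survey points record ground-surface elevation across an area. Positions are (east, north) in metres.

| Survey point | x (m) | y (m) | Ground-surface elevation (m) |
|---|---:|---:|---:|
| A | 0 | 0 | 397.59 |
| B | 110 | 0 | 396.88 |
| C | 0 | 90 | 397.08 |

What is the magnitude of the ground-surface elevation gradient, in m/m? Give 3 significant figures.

∂z/∂x = (396.88 − 397.59) / (110 − 0) = -0.006455
∂z/∂y = (397.08 − 397.59) / (90 − 0) = -0.005667
|∇f| = √(-0.006455² + -0.005667²) = 0.00859 m/m

0.00859 m/m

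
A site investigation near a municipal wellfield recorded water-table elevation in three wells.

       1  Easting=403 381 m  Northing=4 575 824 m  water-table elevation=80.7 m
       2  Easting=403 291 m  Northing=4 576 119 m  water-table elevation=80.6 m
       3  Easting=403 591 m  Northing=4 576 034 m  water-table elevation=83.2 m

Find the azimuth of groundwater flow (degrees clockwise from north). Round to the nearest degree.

255°

With h = a·x + b·y + c and 1 as origin, the differences give:
  (-90)·a + 295·b = -0.1
  210·a + 210·b = +2.5
Eliminate b (×210 and ×295, subtract): -80850·a = -758.50 → a = ∂h/∂x = +0.009382
Back-substitute: b = ∂h/∂y = +0.002523.
Flow direction (−∇h) has components (-0.009382 E, -0.002523 N).
Azimuth = atan2(E, N) = atan2(-0.009382, -0.002523) = 254.9° ≈ 255°.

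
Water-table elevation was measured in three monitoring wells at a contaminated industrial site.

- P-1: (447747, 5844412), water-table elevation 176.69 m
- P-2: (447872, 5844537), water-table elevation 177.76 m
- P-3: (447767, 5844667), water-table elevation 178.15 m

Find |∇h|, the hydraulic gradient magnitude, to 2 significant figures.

0.0063

With h = a·x + b·y + c and P-1 as origin, the differences give:
  125·a + 125·b = +1.07
  20·a + 255·b = +1.46
Eliminate b (×255 and ×125, subtract): 29375·a = 90.350 → a = ∂h/∂x = +0.003076
Back-substitute: b = ∂h/∂y = +0.005484.
|∇h| = √(0.003076² + 0.005484²) = 0.006288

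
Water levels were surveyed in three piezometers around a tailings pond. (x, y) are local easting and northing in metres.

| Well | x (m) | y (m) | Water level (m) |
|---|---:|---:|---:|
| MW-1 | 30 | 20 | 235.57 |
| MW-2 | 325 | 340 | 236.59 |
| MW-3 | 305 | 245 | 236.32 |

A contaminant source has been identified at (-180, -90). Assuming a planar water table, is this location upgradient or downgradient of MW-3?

downgradient

Three-point gradient (reference MW-1): Δ to MW-2 = (295, 320, +1.02), Δ to MW-3 = (275, 225, +0.75).
∂h/∂x = +0.0004855, ∂h/∂y = +0.002740 (det = -21625).
Head at (-180, -90) = 235.57 + (+0.0004855)·(-210) + (+0.002740)·(-110) = 235.17 m.
That is lower than the 236.32 m at MW-3, so the point is downgradient.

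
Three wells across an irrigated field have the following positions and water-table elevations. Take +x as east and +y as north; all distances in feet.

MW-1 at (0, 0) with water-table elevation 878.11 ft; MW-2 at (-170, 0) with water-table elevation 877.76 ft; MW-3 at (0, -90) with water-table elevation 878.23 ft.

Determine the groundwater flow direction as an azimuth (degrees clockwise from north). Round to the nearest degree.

303°

∂h/∂x = (877.76 − 878.11) / (-170 − 0) = +0.002059
∂h/∂y = (878.23 − 878.11) / (-90 − 0) = -0.001333
Flow direction (−∇h) has components (-0.002059 E, +0.001333 N).
Azimuth = atan2(E, N) = atan2(-0.002059, +0.001333) = 302.9° ≈ 303°.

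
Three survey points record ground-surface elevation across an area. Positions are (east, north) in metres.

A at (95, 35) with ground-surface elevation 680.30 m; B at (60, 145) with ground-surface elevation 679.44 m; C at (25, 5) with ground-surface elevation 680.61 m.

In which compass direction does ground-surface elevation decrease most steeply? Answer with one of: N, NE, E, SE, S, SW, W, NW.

N

Three-point gradient (reference A): Δ to B = (-35, 110, -0.86), Δ to C = (-70, -30, +0.31).
∂z/∂x = -0.0009486, ∂z/∂y = -0.008120 (det = 8750).
Steepest decrease is along −∇f = (+0.0009486 E, +0.008120 N) → north.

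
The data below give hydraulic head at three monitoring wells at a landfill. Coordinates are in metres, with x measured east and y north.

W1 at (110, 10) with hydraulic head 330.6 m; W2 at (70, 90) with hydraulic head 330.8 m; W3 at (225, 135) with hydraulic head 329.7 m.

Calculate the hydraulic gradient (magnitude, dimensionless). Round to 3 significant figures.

0.00689

Differences from W1: to W2 (Δx, Δy, Δh) = (-40, 80, +0.2); to W3 = (115, 125, -0.9).
Determinant of the coordinate differences = (-40)·125 − 115·80 = -14200.
∂h/∂x = [(+0.2)·125 − (-0.9)·80] / -14200 = -0.006831
∂h/∂y = [(-40)·(-0.9) − 115·(+0.2)] / -14200 = -0.0009155
|∇h| = √(-0.006831² + -0.0009155²) = 0.006892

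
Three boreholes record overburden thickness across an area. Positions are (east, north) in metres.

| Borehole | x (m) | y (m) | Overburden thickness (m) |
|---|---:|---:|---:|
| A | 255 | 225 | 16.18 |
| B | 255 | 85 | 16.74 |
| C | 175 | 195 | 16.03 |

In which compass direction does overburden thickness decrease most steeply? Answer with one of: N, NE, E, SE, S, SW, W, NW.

NW

Three-point gradient (reference A): Δ to B = (0, -140, +0.56), Δ to C = (-80, -30, -0.15).
∂d/∂x = +0.003375, ∂d/∂y = -0.004000 (det = -11200).
Steepest decrease is along −∇f = (-0.003375 E, +0.004000 N) → northwest.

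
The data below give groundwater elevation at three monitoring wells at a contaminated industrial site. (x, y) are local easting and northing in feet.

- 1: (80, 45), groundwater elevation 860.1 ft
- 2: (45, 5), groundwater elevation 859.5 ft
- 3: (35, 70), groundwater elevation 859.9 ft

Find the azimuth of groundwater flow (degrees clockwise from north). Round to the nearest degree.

With h = a·x + b·y + c and 1 as origin, the differences give:
  (-35)·a + (-40)·b = -0.6
  (-45)·a + 25·b = -0.2
Eliminate b (×25 and ×(-40), subtract): -2675·a = -23.00 → a = ∂h/∂x = +0.008598
Back-substitute: b = ∂h/∂y = +0.007477.
Flow direction (−∇h) has components (-0.008598 E, -0.007477 N).
Azimuth = atan2(E, N) = atan2(-0.008598, -0.007477) = 229.0° ≈ 229°.

229°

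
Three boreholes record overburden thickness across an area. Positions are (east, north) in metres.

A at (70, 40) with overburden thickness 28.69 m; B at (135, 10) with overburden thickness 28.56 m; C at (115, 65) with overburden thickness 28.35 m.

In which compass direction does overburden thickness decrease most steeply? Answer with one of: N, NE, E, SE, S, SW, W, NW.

NE

Differences from A: to B (Δx, Δy, Δh) = (65, -30, -0.13); to C = (45, 25, -0.34).
Solve a·Δx + b·Δy = Δd: det = 65·25 − 45·(-30) = 2975.
∂d/∂x = [(-0.13)·25 − (-0.34)·(-30)] / 2975 = -0.004521
∂d/∂y = [65·(-0.34) − 45·(-0.13)] / 2975 = -0.005462
Steepest decrease is along −∇f = (+0.004521 E, +0.005462 N) → northeast.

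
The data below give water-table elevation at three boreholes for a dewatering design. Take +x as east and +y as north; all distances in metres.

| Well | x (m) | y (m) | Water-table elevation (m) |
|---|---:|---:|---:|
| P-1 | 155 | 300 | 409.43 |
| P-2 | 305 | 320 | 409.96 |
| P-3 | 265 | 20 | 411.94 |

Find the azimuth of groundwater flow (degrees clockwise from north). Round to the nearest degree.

With h = a·x + b·y + c and P-1 as origin, the differences give:
  150·a + 20·b = +0.53
  110·a + (-280)·b = +2.51
Eliminate b (×(-280) and ×20, subtract): -44200·a = -198.600 → a = ∂h/∂x = +0.004493
Back-substitute: b = ∂h/∂y = -0.007199.
Flow direction (−∇h) has components (-0.004493 E, +0.007199 N).
Azimuth = atan2(E, N) = atan2(-0.004493, +0.007199) = 328.0° ≈ 328°.

328°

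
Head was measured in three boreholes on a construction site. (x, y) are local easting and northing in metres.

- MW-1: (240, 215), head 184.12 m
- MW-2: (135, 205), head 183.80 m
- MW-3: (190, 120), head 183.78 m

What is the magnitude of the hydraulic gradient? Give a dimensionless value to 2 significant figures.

With h = a·x + b·y + c and MW-1 as origin, the differences give:
  (-105)·a + (-10)·b = -0.32
  (-50)·a + (-95)·b = -0.34
Eliminate b (×(-95) and ×(-10), subtract): 9475·a = 27.000 → a = ∂h/∂x = +0.002850
Back-substitute: b = ∂h/∂y = +0.002079.
|∇h| = √(0.002850² + 0.002079²) = 0.003528

0.0035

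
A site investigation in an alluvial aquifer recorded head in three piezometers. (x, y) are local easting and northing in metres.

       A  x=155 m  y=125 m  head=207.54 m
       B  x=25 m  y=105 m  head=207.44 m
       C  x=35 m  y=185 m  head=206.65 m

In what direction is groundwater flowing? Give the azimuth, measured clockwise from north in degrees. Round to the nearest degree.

347°

With h = a·x + b·y + c and A as origin, the differences give:
  (-130)·a + (-20)·b = -0.10
  (-120)·a + 60·b = -0.89
Eliminate b (×60 and ×(-20), subtract): -10200·a = -23.800 → a = ∂h/∂x = +0.002333
Back-substitute: b = ∂h/∂y = -0.01017.
Flow direction (−∇h) has components (-0.002333 E, +0.01017 N).
Azimuth = atan2(E, N) = atan2(-0.002333, +0.01017) = 347.1° ≈ 347°.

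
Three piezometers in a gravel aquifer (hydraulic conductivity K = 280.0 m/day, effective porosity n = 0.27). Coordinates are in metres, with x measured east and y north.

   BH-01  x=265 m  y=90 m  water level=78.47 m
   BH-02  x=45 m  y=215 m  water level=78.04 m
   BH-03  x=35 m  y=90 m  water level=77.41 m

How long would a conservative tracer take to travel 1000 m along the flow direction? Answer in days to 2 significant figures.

Differences from BH-01: to BH-02 (Δx, Δy, Δh) = (-220, 125, -0.43); to BH-03 = (-230, 0, -1.06).
Solve a·Δx + b·Δy = Δh: det = (-220)·0 − (-230)·125 = 28750.
∂h/∂x = [(-0.43)·0 − (-1.06)·125] / 28750 = +0.004609
∂h/∂y = [(-220)·(-1.06) − (-230)·(-0.43)] / 28750 = +0.004671
|∇h| = √(0.004609² + 0.004671²) = 0.006562
Seepage velocity v = K·i/n = 280.0 × 0.006562 / 0.27 = 6.805 m/day.
t = 1000 / 6.805 = 147 days.

150 days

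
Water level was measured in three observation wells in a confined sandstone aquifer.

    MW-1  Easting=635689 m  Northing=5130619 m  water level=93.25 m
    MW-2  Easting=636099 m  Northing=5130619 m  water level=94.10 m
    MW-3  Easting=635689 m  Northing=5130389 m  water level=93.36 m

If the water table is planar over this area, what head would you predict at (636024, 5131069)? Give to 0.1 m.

93.7 m

∂h/∂x = (94.10 − 93.25) / (636099 − 635689) = +0.002073
∂h/∂y = (93.36 − 93.25) / (5130389 − 5130619) = -0.0004783
h(636024, 5131069) = 93.25 + (+0.002073)·(335) + (-0.0004783)·(450) = 93.25 +0.695 -0.215 = 93.729 m.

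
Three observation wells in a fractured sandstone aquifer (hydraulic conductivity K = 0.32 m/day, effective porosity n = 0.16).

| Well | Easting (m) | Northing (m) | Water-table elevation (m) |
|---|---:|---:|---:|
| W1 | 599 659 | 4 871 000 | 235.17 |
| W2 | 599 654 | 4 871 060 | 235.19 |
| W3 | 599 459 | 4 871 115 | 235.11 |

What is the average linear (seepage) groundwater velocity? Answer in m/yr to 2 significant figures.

0.47 m/yr

Taking W1 as reference: W2−W1 = (-5, 60, +0.02); W3−W1 = (-200, 115, -0.06).
Determinant of the coordinate differences = (-5)·115 − (-200)·60 = 11425.
∂h/∂x = [(+0.02)·115 − (-0.06)·60] / 11425 = +0.0005164
∂h/∂y = [(-5)·(-0.06) − (-200)·(+0.02)] / 11425 = +0.0003764
|∇h| = √(0.0005164² + 0.0003764²) = 0.000639
Seepage velocity v = K·i/n = 0.32 × 0.000639 / 0.16 = 0.001278 m/day = 0.4668 m/yr.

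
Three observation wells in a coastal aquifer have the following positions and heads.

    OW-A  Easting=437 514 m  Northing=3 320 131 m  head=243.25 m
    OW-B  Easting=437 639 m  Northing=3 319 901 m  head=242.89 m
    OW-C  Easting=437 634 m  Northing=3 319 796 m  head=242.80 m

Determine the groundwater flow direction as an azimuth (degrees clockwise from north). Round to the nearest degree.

127°

Differences from OW-A: to OW-B (Δx, Δy, Δh) = (125, -230, -0.36); to OW-C = (120, -335, -0.45).
Solve a·Δx + b·Δy = Δh: det = 125·(-335) − 120·(-230) = -14275.
∂h/∂x = [(-0.36)·(-335) − (-0.45)·(-230)] / -14275 = -0.001198
∂h/∂y = [125·(-0.45) − 120·(-0.36)] / -14275 = +0.0009142
Flow direction (−∇h) has components (+0.001198 E, -0.0009142 N).
Azimuth = atan2(E, N) = atan2(+0.001198, -0.0009142) = 127.3° ≈ 127°.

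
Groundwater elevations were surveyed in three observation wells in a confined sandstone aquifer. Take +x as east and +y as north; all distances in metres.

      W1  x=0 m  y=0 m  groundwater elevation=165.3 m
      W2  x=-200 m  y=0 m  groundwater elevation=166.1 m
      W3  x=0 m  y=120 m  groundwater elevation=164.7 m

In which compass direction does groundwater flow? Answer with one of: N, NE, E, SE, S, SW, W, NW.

∂h/∂x = (166.1 − 165.3) / (-200 − 0) = -0.004000
∂h/∂y = (164.7 − 165.3) / (120 − 0) = -0.005000
Flow = −∇h = (+0.004000 east, +0.005000 north), which points northeast.

NE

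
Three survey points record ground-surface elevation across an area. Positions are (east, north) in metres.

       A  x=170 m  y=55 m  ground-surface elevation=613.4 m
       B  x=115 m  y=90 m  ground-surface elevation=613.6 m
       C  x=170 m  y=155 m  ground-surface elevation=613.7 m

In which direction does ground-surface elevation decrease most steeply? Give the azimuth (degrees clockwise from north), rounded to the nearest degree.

150°

Taking A as reference: B−A = (-55, 35, +0.2); C−A = (0, 100, +0.3).
Determinant of the coordinate differences = (-55)·100 − 0·35 = -5500.
∂z/∂x = [(+0.2)·100 − (+0.3)·35] / -5500 = -0.001727
∂z/∂y = [(-55)·(+0.3) − 0·(+0.2)] / -5500 = +0.003000
Steepest decrease is along −∇f: components (+0.001727 E, -0.003000 N).
Azimuth = atan2(+0.001727, -0.003000) = 150.1° ≈ 150°.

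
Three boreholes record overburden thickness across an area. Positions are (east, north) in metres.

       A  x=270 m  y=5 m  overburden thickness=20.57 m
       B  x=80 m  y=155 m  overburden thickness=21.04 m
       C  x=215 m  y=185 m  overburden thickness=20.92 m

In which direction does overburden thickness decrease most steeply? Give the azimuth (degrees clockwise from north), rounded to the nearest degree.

Differences from A: to B (Δx, Δy, Δh) = (-190, 150, +0.47); to C = (-55, 180, +0.35).
Solve a·Δx + b·Δy = Δd: det = (-190)·180 − (-55)·150 = -25950.
∂d/∂x = [(+0.47)·180 − (+0.35)·150] / -25950 = -0.001237
∂d/∂y = [(-190)·(+0.35) − (-55)·(+0.47)] / -25950 = +0.001566
Steepest decrease is along −∇f: components (+0.001237 E, -0.001566 N).
Azimuth = atan2(+0.001237, -0.001566) = 141.7° ≈ 142°.

142°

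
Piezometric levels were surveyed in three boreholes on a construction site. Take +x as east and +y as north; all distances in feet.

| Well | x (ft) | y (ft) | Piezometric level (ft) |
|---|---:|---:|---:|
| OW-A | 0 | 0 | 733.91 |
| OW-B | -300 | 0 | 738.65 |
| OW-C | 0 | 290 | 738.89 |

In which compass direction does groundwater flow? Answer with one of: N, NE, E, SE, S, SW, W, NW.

SE

∂h/∂x = (738.65 − 733.91) / (-300 − 0) = -0.01580
∂h/∂y = (738.89 − 733.91) / (290 − 0) = +0.01717
Flow = −∇h = (+0.01580 east, -0.01717 north), which points southeast.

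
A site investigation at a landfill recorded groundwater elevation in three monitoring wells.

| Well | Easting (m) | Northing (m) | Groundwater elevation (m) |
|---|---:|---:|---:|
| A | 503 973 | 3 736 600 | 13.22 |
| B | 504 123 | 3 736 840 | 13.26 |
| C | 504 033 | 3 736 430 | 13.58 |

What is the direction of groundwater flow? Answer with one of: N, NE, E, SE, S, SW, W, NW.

NW

Differences from A: to B (Δx, Δy, Δh) = (150, 240, +0.04); to C = (60, -170, +0.36).
Determinant of the coordinate differences = 150·(-170) − 60·240 = -39900.
∂h/∂x = [(+0.04)·(-170) − (+0.36)·240] / -39900 = +0.002336
∂h/∂y = [150·(+0.36) − 60·(+0.04)] / -39900 = -0.001293
Flow = −∇h = (-0.002336 east, +0.001293 north), which points northwest.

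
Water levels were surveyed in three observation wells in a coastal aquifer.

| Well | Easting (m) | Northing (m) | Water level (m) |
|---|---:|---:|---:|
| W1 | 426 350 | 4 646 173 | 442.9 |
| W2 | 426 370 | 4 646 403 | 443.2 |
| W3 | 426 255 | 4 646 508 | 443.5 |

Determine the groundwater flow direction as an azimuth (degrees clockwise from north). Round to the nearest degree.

Differences from W1: to W2 (Δx, Δy, Δh) = (20, 230, +0.3); to W3 = (-95, 335, +0.6).
Determinant of the coordinate differences = 20·335 − (-95)·230 = 28550.
∂h/∂x = [(+0.3)·335 − (+0.6)·230] / 28550 = -0.001313
∂h/∂y = [20·(+0.6) − (-95)·(+0.3)] / 28550 = +0.001419
Flow direction (−∇h) has components (+0.001313 E, -0.001419 N).
Azimuth = atan2(E, N) = atan2(+0.001313, -0.001419) = 137.2° ≈ 137°.

137°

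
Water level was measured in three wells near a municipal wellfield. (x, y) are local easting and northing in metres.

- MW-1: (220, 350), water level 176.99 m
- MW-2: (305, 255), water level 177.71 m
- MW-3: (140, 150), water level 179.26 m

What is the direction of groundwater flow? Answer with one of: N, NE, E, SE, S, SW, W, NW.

N

Differences from MW-1: to MW-2 (Δx, Δy, Δh) = (85, -95, +0.72); to MW-3 = (-80, -200, +2.27).
Solve a·Δx + b·Δy = Δh: det = 85·(-200) − (-80)·(-95) = -24600.
∂h/∂x = [(+0.72)·(-200) − (+2.27)·(-95)] / -24600 = -0.002913
∂h/∂y = [85·(+2.27) − (-80)·(+0.72)] / -24600 = -0.01018
Flow = −∇h = (+0.002913 east, +0.01018 north), which points north.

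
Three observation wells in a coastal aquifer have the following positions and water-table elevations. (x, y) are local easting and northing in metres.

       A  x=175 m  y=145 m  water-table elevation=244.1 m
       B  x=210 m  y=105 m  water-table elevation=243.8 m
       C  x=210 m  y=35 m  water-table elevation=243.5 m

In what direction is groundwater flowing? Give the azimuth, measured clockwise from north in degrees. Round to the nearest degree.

Differences from A: to B (Δx, Δy, Δh) = (35, -40, -0.3); to C = (35, -110, -0.6).
Solve a·Δx + b·Δy = Δh: det = 35·(-110) − 35·(-40) = -2450.
∂h/∂x = [(-0.3)·(-110) − (-0.6)·(-40)] / -2450 = -0.003673
∂h/∂y = [35·(-0.6) − 35·(-0.3)] / -2450 = +0.004286
Flow direction (−∇h) has components (+0.003673 E, -0.004286 N).
Azimuth = atan2(E, N) = atan2(+0.003673, -0.004286) = 139.4° ≈ 139°.

139°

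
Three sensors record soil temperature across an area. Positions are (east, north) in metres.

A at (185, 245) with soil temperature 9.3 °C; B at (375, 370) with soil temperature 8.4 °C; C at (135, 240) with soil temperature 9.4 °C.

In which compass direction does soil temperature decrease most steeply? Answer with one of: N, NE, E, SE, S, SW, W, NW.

With T = a·x + b·y + c and A as origin, the differences give:
  190·a + 125·b = -0.9
  (-50)·a + (-5)·b = +0.1
Eliminate b (×(-5) and ×125, subtract): 5300·a = -8.00 → a = ∂T/∂x = -0.001509
Back-substitute: b = ∂T/∂y = -0.004906.
Steepest decrease is along −∇f = (+0.001509 E, +0.004906 N) → north.

N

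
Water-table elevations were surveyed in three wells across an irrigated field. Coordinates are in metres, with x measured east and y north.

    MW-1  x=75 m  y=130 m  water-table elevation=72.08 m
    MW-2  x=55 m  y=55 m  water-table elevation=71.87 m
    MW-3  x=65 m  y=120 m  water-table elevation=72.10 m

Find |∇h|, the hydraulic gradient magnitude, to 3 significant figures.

With h = a·x + b·y + c and MW-1 as origin, the differences give:
  (-20)·a + (-75)·b = -0.21
  (-10)·a + (-10)·b = +0.02
Eliminate b (×(-10) and ×(-75), subtract): -550·a = 3.600 → a = ∂h/∂x = -0.006545
Back-substitute: b = ∂h/∂y = +0.004545.
|∇h| = √(-0.006545² + 0.004545²) = 0.007968

0.00797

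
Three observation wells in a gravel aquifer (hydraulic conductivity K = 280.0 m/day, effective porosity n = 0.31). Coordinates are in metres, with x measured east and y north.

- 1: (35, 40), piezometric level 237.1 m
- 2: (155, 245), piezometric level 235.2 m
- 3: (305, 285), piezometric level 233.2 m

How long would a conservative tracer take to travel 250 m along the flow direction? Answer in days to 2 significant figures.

21 days

With h = a·x + b·y + c and 1 as origin, the differences give:
  120·a + 205·b = -1.9
  270·a + 245·b = -3.9
Eliminate b (×245 and ×205, subtract): -25950·a = 334.00 → a = ∂h/∂x = -0.01287
Back-substitute: b = ∂h/∂y = -0.001734.
|∇h| = √(-0.01287² + -0.001734²) = 0.01299
Seepage velocity v = K·i/n = 280.0 × 0.01299 / 0.31 = 11.73 m/day.
t = 250 / 11.73 = 21.31 days.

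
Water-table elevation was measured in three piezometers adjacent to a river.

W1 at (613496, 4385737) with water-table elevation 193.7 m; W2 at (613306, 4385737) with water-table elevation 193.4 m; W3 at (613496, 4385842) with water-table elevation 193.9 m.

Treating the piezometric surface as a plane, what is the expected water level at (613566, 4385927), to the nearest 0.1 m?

194.2 m

∂h/∂x = (193.4 − 193.7) / (613306 − 613496) = +0.001579
∂h/∂y = (193.9 − 193.7) / (4385842 − 4385737) = +0.001905
h(613566, 4385927) = 193.7 + (+0.001579)·(70) + (+0.001905)·(190) = 193.7 +0.111 +0.362 = 194.172 m.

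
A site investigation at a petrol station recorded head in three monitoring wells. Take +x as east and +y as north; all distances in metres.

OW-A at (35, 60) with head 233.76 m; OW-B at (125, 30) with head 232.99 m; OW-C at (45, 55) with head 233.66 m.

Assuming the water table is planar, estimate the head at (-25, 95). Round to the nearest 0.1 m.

With h = a·x + b·y + c and OW-A as origin, the differences give:
  90·a + (-30)·b = -0.77
  10·a + (-5)·b = -0.10
Eliminate b (×(-5) and ×(-30), subtract): -150·a = 0.850 → a = ∂h/∂x = -0.005667
Back-substitute: b = ∂h/∂y = +0.008667.
h(-25, 95) = 233.76 + (-0.005667)·(-60) + (+0.008667)·(35) = 233.76 +0.340 +0.303 = 234.403 m.

234.4 m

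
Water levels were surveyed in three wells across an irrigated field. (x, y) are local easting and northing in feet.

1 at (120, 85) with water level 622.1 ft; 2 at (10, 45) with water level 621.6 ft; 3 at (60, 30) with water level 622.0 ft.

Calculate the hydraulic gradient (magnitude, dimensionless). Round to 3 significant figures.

With h = a·x + b·y + c and 1 as origin, the differences give:
  (-110)·a + (-40)·b = -0.5
  (-60)·a + (-55)·b = -0.1
Eliminate b (×(-55) and ×(-40), subtract): 3650·a = 23.50 → a = ∂h/∂x = +0.006438
Back-substitute: b = ∂h/∂y = -0.005205.
|∇h| = √(0.006438² + -0.005205²) = 0.008279

0.00828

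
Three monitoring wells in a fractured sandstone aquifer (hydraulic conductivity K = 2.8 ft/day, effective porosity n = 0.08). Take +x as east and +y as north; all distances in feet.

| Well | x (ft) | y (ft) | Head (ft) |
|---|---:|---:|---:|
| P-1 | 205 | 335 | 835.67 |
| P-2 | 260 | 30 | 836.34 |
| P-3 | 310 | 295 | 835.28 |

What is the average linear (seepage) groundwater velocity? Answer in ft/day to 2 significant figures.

0.20 ft/day

Taking P-1 as reference: P-2−P-1 = (55, -305, +0.67); P-3−P-1 = (105, -40, -0.39).
Determinant of the coordinate differences = 55·(-40) − 105·(-305) = 29825.
∂h/∂x = [(+0.67)·(-40) − (-0.39)·(-305)] / 29825 = -0.004887
∂h/∂y = [55·(-0.39) − 105·(+0.67)] / 29825 = -0.003078
|∇h| = √(-0.004887² + -0.003078²) = 0.005776
Seepage velocity v = K·i/n = 2.8 × 0.005776 / 0.08 = 0.2022 ft/day.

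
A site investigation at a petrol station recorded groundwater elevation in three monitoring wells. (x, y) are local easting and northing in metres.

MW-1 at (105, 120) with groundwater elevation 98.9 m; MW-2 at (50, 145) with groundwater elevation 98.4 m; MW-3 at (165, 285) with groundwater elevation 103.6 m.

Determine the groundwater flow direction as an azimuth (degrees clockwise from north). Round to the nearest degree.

With h = a·x + b·y + c and MW-1 as origin, the differences give:
  (-55)·a + 25·b = -0.5
  60·a + 165·b = +4.7
Eliminate b (×165 and ×25, subtract): -10575·a = -200.00 → a = ∂h/∂x = +0.01891
Back-substitute: b = ∂h/∂y = +0.02161.
Flow direction (−∇h) has components (-0.01891 E, -0.02161 N).
Azimuth = atan2(E, N) = atan2(-0.01891, -0.02161) = 221.2° ≈ 221°.

221°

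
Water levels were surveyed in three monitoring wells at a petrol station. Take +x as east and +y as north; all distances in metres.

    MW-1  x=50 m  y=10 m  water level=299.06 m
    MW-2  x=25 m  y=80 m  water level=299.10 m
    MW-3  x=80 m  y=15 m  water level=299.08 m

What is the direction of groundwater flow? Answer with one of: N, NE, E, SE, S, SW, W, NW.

SW

With h = a·x + b·y + c and MW-1 as origin, the differences give:
  (-25)·a + 70·b = +0.04
  30·a + 5·b = +0.02
Eliminate b (×5 and ×70, subtract): -2225·a = -1.200 → a = ∂h/∂x = +0.0005393
Back-substitute: b = ∂h/∂y = +0.0007640.
Flow = −∇h = (-0.0005393 east, -0.0007640 north), which points southwest.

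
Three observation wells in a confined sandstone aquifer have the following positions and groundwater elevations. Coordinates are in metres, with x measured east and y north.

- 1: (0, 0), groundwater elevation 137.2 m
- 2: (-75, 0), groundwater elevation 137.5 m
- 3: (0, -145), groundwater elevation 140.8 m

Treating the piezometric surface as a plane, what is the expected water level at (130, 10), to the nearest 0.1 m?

136.4 m

∂h/∂x = (137.5 − 137.2) / (-75 − 0) = -0.004000
∂h/∂y = (140.8 − 137.2) / (-145 − 0) = -0.02483
h(130, 10) = 137.2 + (-0.004000)·(130) + (-0.02483)·(10) = 137.2 -0.520 -0.248 = 136.432 m.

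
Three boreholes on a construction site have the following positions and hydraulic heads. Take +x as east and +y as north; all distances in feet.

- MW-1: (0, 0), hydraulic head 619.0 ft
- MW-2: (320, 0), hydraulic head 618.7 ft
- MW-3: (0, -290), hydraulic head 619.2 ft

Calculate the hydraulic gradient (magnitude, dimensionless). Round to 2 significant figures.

0.0012

∂h/∂x = (618.7 − 619.0) / (320 − 0) = -0.0009375
∂h/∂y = (619.2 − 619.0) / (-290 − 0) = -0.0006897
|∇h| = √(-0.0009375² + -0.0006897²) = 0.001164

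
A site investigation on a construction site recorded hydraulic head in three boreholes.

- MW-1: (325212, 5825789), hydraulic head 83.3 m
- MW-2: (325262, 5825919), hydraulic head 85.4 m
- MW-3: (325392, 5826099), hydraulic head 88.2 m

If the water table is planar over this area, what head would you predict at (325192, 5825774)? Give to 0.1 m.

83.1 m

With h = a·x + b·y + c and MW-1 as origin, the differences give:
  50·a + 130·b = +2.1
  180·a + 310·b = +4.9
Eliminate b (×310 and ×130, subtract): -7900·a = 14.00 → a = ∂h/∂x = -0.001772
Back-substitute: b = ∂h/∂y = +0.01684.
h(325192, 5825774) = 83.3 + (-0.001772)·(-20) + (+0.01684)·(-15) = 83.3 +0.035 -0.253 = 83.083 m.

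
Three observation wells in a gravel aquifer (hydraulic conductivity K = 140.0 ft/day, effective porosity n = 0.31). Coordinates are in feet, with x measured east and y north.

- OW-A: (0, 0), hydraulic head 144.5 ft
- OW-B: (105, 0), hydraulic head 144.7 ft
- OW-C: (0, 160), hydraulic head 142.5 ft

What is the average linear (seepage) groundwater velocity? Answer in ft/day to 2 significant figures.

5.7 ft/day

∂h/∂x = (144.7 − 144.5) / (105 − 0) = +0.001905
∂h/∂y = (142.5 − 144.5) / (160 − 0) = -0.01250
|∇h| = √(0.001905² + -0.01250²) = 0.01264
Seepage velocity v = K·i/n = 140.0 × 0.01264 / 0.31 = 5.708 ft/day.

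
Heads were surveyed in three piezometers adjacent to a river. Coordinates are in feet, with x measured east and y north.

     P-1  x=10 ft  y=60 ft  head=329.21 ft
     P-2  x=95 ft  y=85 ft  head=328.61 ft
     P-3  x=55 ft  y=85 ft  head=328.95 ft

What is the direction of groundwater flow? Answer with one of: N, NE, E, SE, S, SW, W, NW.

Taking P-1 as reference: P-2−P-1 = (85, 25, -0.60); P-3−P-1 = (45, 25, -0.26).
Determinant of the coordinate differences = 85·25 − 45·25 = 1000.
∂h/∂x = [(-0.60)·25 − (-0.26)·25] / 1000 = -0.008500
∂h/∂y = [85·(-0.26) − 45·(-0.60)] / 1000 = +0.004900
Flow = −∇h = (+0.008500 east, -0.004900 north), which points southeast.

SE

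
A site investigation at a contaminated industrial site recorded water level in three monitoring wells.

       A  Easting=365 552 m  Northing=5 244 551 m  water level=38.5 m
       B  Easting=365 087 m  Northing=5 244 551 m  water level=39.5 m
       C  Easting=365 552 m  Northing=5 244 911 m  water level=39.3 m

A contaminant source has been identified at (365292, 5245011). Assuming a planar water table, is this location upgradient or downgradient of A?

∂h/∂x = (39.5 − 38.5) / (365087 − 365552) = -0.002151
∂h/∂y = (39.3 − 38.5) / (5244911 − 5244551) = +0.002222
Head at (365292, 5245011) = 38.5 + (-0.002151)·(-260) + (+0.002222)·(460) = 40.08 m.
That is higher than the 38.5 m at A, so the point is upgradient.

upgradient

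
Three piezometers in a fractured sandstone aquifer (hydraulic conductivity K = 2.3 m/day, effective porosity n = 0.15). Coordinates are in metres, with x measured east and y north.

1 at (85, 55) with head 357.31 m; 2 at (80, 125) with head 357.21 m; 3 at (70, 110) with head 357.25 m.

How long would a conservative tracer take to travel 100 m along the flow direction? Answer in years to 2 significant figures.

Taking 1 as reference: 2−1 = (-5, 70, -0.10); 3−1 = (-15, 55, -0.06).
Solve a·Δx + b·Δy = Δh: det = (-5)·55 − (-15)·70 = 775.
∂h/∂x = [(-0.10)·55 − (-0.06)·70] / 775 = -0.001677
∂h/∂y = [(-5)·(-0.06) − (-15)·(-0.10)] / 775 = -0.001548
|∇h| = √(-0.001677² + -0.001548²) = 0.002282
Seepage velocity v = K·i/n = 2.3 × 0.002282 / 0.15 = 0.03499 m/day.
t = 100 / 0.03499 = 2858 days = 7.82 years.

7.8 years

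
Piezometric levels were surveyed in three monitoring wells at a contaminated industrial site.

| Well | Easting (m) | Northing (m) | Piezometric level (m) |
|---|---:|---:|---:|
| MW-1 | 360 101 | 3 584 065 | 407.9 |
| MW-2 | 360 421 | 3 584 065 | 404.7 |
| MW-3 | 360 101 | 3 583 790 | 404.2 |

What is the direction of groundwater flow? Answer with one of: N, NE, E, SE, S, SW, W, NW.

∂h/∂x = (404.7 − 407.9) / (360421 − 360101) = -0.010000
∂h/∂y = (404.2 − 407.9) / (3583790 − 3584065) = +0.01345
Flow = −∇h = (+0.010000 east, -0.01345 north), which points southeast.

SE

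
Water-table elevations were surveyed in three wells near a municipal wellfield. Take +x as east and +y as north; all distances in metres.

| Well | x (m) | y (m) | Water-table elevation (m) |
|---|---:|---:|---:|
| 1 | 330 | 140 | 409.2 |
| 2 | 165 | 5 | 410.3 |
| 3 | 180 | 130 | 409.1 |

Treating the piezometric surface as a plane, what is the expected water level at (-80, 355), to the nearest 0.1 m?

Differences from 1: to 2 (Δx, Δy, Δh) = (-165, -135, +1.1); to 3 = (-150, -10, -0.1).
Determinant of the coordinate differences = (-165)·(-10) − (-150)·(-135) = -18600.
∂h/∂x = [(+1.1)·(-10) − (-0.1)·(-135)] / -18600 = +0.001317
∂h/∂y = [(-165)·(-0.1) − (-150)·(+1.1)] / -18600 = -0.009758
h(-80, 355) = 409.2 + (+0.001317)·(-410) + (-0.009758)·(215) = 409.2 -0.540 -2.098 = 406.562 m.

406.6 m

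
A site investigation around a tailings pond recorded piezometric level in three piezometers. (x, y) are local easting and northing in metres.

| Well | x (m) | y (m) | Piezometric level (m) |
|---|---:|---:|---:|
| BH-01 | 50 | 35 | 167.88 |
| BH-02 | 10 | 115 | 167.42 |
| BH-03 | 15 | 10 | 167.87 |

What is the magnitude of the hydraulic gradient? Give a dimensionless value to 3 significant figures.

Taking BH-01 as reference: BH-02−BH-01 = (-40, 80, -0.46); BH-03−BH-01 = (-35, -25, -0.01).
Determinant of the coordinate differences = (-40)·(-25) − (-35)·80 = 3800.
∂h/∂x = [(-0.46)·(-25) − (-0.01)·80] / 3800 = +0.003237
∂h/∂y = [(-40)·(-0.01) − (-35)·(-0.46)] / 3800 = -0.004132
|∇h| = √(0.003237² + -0.004132²) = 0.005249

0.00525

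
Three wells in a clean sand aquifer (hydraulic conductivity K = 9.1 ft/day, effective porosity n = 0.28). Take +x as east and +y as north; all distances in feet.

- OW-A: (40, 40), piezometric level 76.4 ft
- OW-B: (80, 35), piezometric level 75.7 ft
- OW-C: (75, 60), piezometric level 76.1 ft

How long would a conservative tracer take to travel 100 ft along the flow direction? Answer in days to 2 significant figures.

150 days

Taking OW-A as reference: OW-B−OW-A = (40, -5, -0.7); OW-C−OW-A = (35, 20, -0.3).
Determinant of the coordinate differences = 40·20 − 35·(-5) = 975.
∂h/∂x = [(-0.7)·20 − (-0.3)·(-5)] / 975 = -0.01590
∂h/∂y = [40·(-0.3) − 35·(-0.7)] / 975 = +0.01282
|∇h| = √(-0.01590² + 0.01282²) = 0.02042
Seepage velocity v = K·i/n = 9.1 × 0.02042 / 0.28 = 0.6636 ft/day.
t = 100 / 0.6636 = 150.7 days.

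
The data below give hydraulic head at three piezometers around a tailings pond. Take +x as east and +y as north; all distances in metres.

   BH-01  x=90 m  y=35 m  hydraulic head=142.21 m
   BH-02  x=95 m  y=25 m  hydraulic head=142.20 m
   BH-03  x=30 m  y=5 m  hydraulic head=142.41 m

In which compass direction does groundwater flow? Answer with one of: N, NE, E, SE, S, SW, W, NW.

With h = a·x + b·y + c and BH-01 as origin, the differences give:
  5·a + (-10)·b = -0.01
  (-60)·a + (-30)·b = +0.20
Eliminate b (×(-30) and ×(-10), subtract): -750·a = 2.300 → a = ∂h/∂x = -0.003067
Back-substitute: b = ∂h/∂y = -0.0005333.
Flow = −∇h = (+0.003067 east, +0.0005333 north), which points east.

E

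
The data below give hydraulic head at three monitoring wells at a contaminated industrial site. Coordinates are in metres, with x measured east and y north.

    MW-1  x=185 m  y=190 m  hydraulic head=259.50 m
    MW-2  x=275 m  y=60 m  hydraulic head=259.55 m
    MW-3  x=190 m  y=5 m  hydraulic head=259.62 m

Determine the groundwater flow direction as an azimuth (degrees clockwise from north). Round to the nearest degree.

Three-point gradient (reference MW-1): Δ to MW-2 = (90, -130, +0.05), Δ to MW-3 = (5, -185, +0.12).
∂h/∂x = -0.0003969, ∂h/∂y = -0.0006594 (det = -16000).
Flow direction (−∇h) has components (+0.0003969 E, +0.0006594 N).
Azimuth = atan2(E, N) = atan2(+0.0003969, +0.0006594) = 31.0° ≈ 031°.

031°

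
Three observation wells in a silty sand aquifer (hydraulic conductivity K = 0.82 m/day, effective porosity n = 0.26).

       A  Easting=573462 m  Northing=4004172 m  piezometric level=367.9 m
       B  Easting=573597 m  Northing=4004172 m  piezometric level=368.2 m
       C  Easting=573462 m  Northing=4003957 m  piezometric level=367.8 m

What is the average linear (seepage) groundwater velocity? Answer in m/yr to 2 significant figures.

2.6 m/yr

∂h/∂x = (368.2 − 367.9) / (573597 − 573462) = +0.002222
∂h/∂y = (367.8 − 367.9) / (4003957 − 4004172) = +0.0004651
|∇h| = √(0.002222² + 0.0004651²) = 0.00227
Seepage velocity v = K·i/n = 0.82 × 0.00227 / 0.26 = 0.007159 m/day = 2.615 m/yr.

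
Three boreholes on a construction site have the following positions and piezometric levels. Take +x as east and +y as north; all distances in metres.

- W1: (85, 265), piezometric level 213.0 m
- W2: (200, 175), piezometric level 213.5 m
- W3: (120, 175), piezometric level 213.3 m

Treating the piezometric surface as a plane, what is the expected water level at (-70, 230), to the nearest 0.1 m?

212.7 m

Differences from W1: to W2 (Δx, Δy, Δh) = (115, -90, +0.5); to W3 = (35, -90, +0.3).
Determinant of the coordinate differences = 115·(-90) − 35·(-90) = -7200.
∂h/∂x = [(+0.5)·(-90) − (+0.3)·(-90)] / -7200 = +0.002500
∂h/∂y = [115·(+0.3) − 35·(+0.5)] / -7200 = -0.002361
h(-70, 230) = 213.0 + (+0.002500)·(-155) + (-0.002361)·(-35) = 213.0 -0.387 +0.083 = 212.695 m.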